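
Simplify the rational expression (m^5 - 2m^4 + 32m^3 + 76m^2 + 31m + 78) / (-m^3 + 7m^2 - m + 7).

Repeated division with remainder:
  m^5 - 2m^4 + 32m^3 + 76m^2 + 31m + 78 = (-m^2 - 5m - 66)(-m^3 + 7m^2 - m + 7) + (540m^2 + 540)
  -m^3 + 7m^2 - m + 7 = (-(1/540)m + 7/540)(540m^2 + 540) + (0)
Last nonzero remainder: 540m^2 + 540. Dividing through by 540 gives the monic gcd m^2 + 1.
Cancel m^2 + 1 from numerator and denominator to get the reduced form.

(-m^3 + 2m^2 - 31m - 78)/(m - 7)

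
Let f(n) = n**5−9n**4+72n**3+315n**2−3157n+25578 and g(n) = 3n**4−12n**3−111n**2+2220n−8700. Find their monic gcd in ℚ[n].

n**2−9n+58

Apply the Euclidean algorithm:
  n**5−9n**4+72n**3+315n**2−3157n+25578 = ((1/3)n−5/3)(3n**4−12n**3−111n**2+2220n−8700) + (89n**3−610n**2+3443n+11078)
  3n**4−12n**3−111n**2+2220n−8700 = ((3/89)n+762/7921)(89n**3−610n**2+3443n+11078) + (−(1333692/7921)n**2+(12003228/7921)n−77354136/7921)
  89n**3−610n**2+3443n+11078 = (−(704969/1333692)n−1512911/1333692)(−(1333692/7921)n**2+(12003228/7921)n−77354136/7921) + (0)
Last nonzero remainder: −(1333692/7921)n**2+(12003228/7921)n−77354136/7921. Dividing through by −1333692/7921 gives the monic gcd n**2−9n+58.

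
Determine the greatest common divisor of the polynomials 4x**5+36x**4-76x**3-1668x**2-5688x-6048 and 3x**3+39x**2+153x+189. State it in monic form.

x**2+6x+9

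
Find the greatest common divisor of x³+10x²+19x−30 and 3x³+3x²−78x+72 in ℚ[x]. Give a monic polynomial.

Repeated division with remainder:
  x³+10x²+19x−30 = (1/3)(3x³+3x²−78x+72) + (9x²+45x−54)
  3x³+3x²−78x+72 = ((1/3)x−4/3)(9x²+45x−54) + (0)
Last nonzero remainder: 9x²+45x−54. Dividing through by 9 gives the monic gcd x²+5x−6.

x²+5x−6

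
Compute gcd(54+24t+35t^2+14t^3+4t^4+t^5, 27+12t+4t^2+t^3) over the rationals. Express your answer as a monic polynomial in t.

27+12t+4t^2+t^3

By polynomial division,
  t^5+4t^4+14t^3+35t^2+24t+54 = (t^2+2)(t^3+4t^2+12t+27) + (0)
The last nonzero remainder t^3+4t^2+12t+27 is already monic.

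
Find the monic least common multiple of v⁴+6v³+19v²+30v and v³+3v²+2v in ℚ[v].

v⁶+9v⁵+39v⁴+99v³+128v²+60v

Euclidean algorithm in ℚ[v]:
  v⁴+6v³+19v²+30v = (v+3)(v³+3v²+2v) + (8v²+24v)
  v³+3v²+2v = ((1/8)v)(8v²+24v) + (2v)
  8v²+24v = (4v+12)(2v) + (0)
Last nonzero remainder: 2v. Dividing through by 2 gives the monic gcd v.
Then lcm(f, g) = f·g / gcd(f, g); expanding and making the result monic gives the answer.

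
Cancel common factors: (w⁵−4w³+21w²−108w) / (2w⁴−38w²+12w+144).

(w³−w²+9w)/(2w²−2w−12)

Repeated division with remainder:
  w⁵−4w³+21w²−108w = ((1/2)w)(2w⁴−38w²+12w+144) + (15w³+15w²−180w)
  2w⁴−38w²+12w+144 = ((2/15)w−2/15)(15w³+15w²−180w) + (−12w²−12w+144)
  15w³+15w²−180w = (−(5/4)w)(−12w²−12w+144) + (0)
Last nonzero remainder: −12w²−12w+144. Dividing through by −12 gives the monic gcd w²+w−12.
Cancel w²+w−12 from numerator and denominator to get the reduced form.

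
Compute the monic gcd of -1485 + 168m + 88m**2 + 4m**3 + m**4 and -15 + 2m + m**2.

By polynomial division,
  m**4 + 4m**3 + 88m**2 + 168m - 1485 = (m**2 + 2m + 99)(m**2 + 2m - 15) + (0)
The last nonzero remainder m**2 + 2m - 15 is already monic.

-15 + 2m + m**2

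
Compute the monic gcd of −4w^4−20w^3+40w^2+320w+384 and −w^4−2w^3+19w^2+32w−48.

By polynomial division,
  −4w^4−20w^3+40w^2+320w+384 = (4)(−w^4−2w^3+19w^2+32w−48) + (−12w^3−36w^2+192w+576)
  −w^4−2w^3+19w^2+32w−48 = ((1/12)w−1/12)(−12w^3−36w^2+192w+576) + (0)
Last nonzero remainder: −12w^3−36w^2+192w+576. Dividing through by −12 gives the monic gcd w^3+3w^2−16w−48.

w^3+3w^2−16w−48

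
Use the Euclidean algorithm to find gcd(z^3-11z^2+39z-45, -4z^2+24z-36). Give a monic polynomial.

Euclidean algorithm in ℚ[z]:
  z^3-11z^2+39z-45 = (-(1/4)z+5/4)(-4z^2+24z-36) + (0)
Last nonzero remainder: -4z^2+24z-36. Dividing through by -4 gives the monic gcd z^2-6z+9.

z^2-6z+9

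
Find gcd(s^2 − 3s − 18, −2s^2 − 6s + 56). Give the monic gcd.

1

Apply the Euclidean algorithm:
  s^2 − 3s − 18 = (−1/2)(−2s^2 − 6s + 56) + (−6s + 10)
  −2s^2 − 6s + 56 = ((1/3)s + 14/9)(−6s + 10) + (364/9)
  −6s + 10 = (−(27/182)s + 45/182)(364/9) + (0)
The last nonzero remainder is the constant 364/9, so the polynomials are coprime and gcd = 1.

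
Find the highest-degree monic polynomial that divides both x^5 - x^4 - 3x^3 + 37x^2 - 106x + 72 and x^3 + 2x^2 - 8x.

x^2 + 2x - 8

Apply the Euclidean algorithm:
  x^5 - x^4 - 3x^3 + 37x^2 - 106x + 72 = (x^2 - 3x + 11)(x^3 + 2x^2 - 8x) + (-9x^2 - 18x + 72)
  x^3 + 2x^2 - 8x = (-(1/9)x)(-9x^2 - 18x + 72) + (0)
Last nonzero remainder: -9x^2 - 18x + 72. Dividing through by -9 gives the monic gcd x^2 + 2x - 8.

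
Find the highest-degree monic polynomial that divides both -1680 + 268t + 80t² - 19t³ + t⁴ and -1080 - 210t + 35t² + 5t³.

-24 - 2t + t²

Euclidean algorithm in ℚ[t]:
  t⁴ - 19t³ + 80t² + 268t - 1680 = ((1/5)t - 26/5)(5t³ + 35t² - 210t - 1080) + (304t² - 608t - 7296)
  5t³ + 35t² - 210t - 1080 = ((5/304)t + 45/304)(304t² - 608t - 7296) + (0)
Last nonzero remainder: 304t² - 608t - 7296. Dividing through by 304 gives the monic gcd t² - 2t - 24.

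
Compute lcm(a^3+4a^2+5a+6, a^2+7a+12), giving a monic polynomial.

Repeated division with remainder:
  a^3+4a^2+5a+6 = (a-3)(a^2+7a+12) + (14a+42)
  a^2+7a+12 = ((1/14)a+2/7)(14a+42) + (0)
Last nonzero remainder: 14a+42. Dividing through by 14 gives the monic gcd a+3.
Then lcm(f, g) = f·g / gcd(f, g); expanding and making the result monic gives the answer.

a^4+8a^3+21a^2+26a+24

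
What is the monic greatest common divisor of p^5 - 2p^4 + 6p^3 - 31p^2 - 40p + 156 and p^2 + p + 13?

Repeated division with remainder:
  p^5 - 2p^4 + 6p^3 - 31p^2 - 40p + 156 = (p^3 - 3p^2 - 4p + 12)(p^2 + p + 13) + (0)
The last nonzero remainder p^2 + p + 13 is already monic.

p^2 + p + 13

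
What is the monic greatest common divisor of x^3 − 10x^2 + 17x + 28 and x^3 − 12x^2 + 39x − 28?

Euclidean algorithm in ℚ[x]:
  x^3 − 10x^2 + 17x + 28 = (x^3 − 12x^2 + 39x − 28) + (2x^2 − 22x + 56)
  x^3 − 12x^2 + 39x − 28 = ((1/2)x − 1/2)(2x^2 − 22x + 56) + (0)
Last nonzero remainder: 2x^2 − 22x + 56. Dividing through by 2 gives the monic gcd x^2 − 11x + 28.

x^2 − 11x + 28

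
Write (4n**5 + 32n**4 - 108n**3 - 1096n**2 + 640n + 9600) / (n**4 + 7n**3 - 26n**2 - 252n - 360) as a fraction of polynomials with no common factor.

(4n**3 - 12n**2 - 96n + 320)/(n**2 - 4n - 12)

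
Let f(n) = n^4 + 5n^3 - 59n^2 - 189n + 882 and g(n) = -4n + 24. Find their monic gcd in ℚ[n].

Euclidean algorithm in ℚ[n]:
  n^4 + 5n^3 - 59n^2 - 189n + 882 = (-(1/4)n^3 - (11/4)n^2 - (7/4)n + 147/4)(-4n + 24) + (0)
Last nonzero remainder: -4n + 24. Dividing through by -4 gives the monic gcd n - 6.

n - 6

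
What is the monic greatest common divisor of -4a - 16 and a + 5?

1

Apply the Euclidean algorithm:
  -4a - 16 = (-4)(a + 5) + (4)
  a + 5 = ((1/4)a + 5/4)(4) + (0)
The last nonzero remainder is the constant 4, so the polynomials are coprime and gcd = 1.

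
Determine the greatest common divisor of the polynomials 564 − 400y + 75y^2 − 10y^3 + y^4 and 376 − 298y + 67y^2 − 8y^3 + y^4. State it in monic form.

−94 + 51y − 4y^2 + y^3

Apply the Euclidean algorithm:
  y^4 − 10y^3 + 75y^2 − 400y + 564 = (y^4 − 8y^3 + 67y^2 − 298y + 376) + (−2y^3 + 8y^2 − 102y + 188)
  y^4 − 8y^3 + 67y^2 − 298y + 376 = (−(1/2)y + 2)(−2y^3 + 8y^2 − 102y + 188) + (0)
Last nonzero remainder: −2y^3 + 8y^2 − 102y + 188. Dividing through by −2 gives the monic gcd y^3 − 4y^2 + 51y − 94.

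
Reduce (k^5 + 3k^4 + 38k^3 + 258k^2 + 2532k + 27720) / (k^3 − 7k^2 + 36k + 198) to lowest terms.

(k^3 + 13k^2 + 102k + 420)/(k + 3)

By polynomial division,
  k^5 + 3k^4 + 38k^3 + 258k^2 + 2532k + 27720 = (k^2 + 10k + 72)(k^3 − 7k^2 + 36k + 198) + (204k^2 − 2040k + 13464)
  k^3 − 7k^2 + 36k + 198 = ((1/204)k + 1/68)(204k^2 − 2040k + 13464) + (0)
Last nonzero remainder: 204k^2 − 2040k + 13464. Dividing through by 204 gives the monic gcd k^2 − 10k + 66.
Cancel k^2 − 10k + 66 from numerator and denominator to get the reduced form.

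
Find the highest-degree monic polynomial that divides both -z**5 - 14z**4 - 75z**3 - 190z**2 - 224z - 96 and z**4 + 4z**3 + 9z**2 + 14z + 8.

Euclidean algorithm in ℚ[z]:
  -z**5 - 14z**4 - 75z**3 - 190z**2 - 224z - 96 = (-z - 10)(z**4 + 4z**3 + 9z**2 + 14z + 8) + (-26z**3 - 86z**2 - 76z - 16)
  z**4 + 4z**3 + 9z**2 + 14z + 8 = (-(1/26)z - 9/338)(-26z**3 - 86z**2 - 76z - 16) + ((640/169)z**2 + (1920/169)z + 1280/169)
  -26z**3 - 86z**2 - 76z - 16 = (-(2197/320)z - 169/80)((640/169)z**2 + (1920/169)z + 1280/169) + (0)
Last nonzero remainder: (640/169)z**2 + (1920/169)z + 1280/169. Dividing through by 640/169 gives the monic gcd z**2 + 3z + 2.

z**2 + 3z + 2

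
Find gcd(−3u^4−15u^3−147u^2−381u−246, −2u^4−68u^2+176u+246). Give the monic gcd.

u^3+3u^2+43u+41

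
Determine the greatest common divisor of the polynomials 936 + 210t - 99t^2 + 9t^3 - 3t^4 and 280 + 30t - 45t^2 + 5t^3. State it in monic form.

Apply the Euclidean algorithm:
  -3t^4 + 9t^3 - 99t^2 + 210t + 936 = (-(3/5)t - 18/5)(5t^3 - 45t^2 + 30t + 280) + (-243t^2 + 486t + 1944)
  5t^3 - 45t^2 + 30t + 280 = (-(5/243)t + 35/243)(-243t^2 + 486t + 1944) + (0)
Last nonzero remainder: -243t^2 + 486t + 1944. Dividing through by -243 gives the monic gcd t^2 - 2t - 8.

-8 - 2t + t^2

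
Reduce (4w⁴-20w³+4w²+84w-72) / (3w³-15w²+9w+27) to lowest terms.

(4w²+4w-8)/(3w+3)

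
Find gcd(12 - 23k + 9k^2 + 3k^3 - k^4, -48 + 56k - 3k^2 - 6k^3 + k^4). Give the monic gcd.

12 - 11k - 2k^2 + k^3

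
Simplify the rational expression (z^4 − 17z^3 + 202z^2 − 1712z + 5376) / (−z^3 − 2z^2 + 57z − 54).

Euclidean algorithm in ℚ[z]:
  z^4 − 17z^3 + 202z^2 − 1712z + 5376 = (−z + 19)(−z^3 − 2z^2 + 57z − 54) + (297z^2 − 2849z + 6402)
  −z^3 − 2z^2 + 57z − 54 = (−(1/297)z − 313/8019)(297z^2 − 2849z + 6402) + (−(23800/729)z + 47600/243)
  297z^2 − 2849z + 6402 = (−(216513/23800)z + 777843/23800)(−(23800/729)z + 47600/243) + (0)
Last nonzero remainder: −(23800/729)z + 47600/243. Dividing through by −23800/729 gives the monic gcd z − 6.
Cancel z − 6 from numerator and denominator to get the reduced form.

(−z^3 + 11z^2 − 136z + 896)/(z^2 + 8z − 9)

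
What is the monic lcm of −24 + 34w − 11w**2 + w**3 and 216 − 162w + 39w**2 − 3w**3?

72 − 126w + 67w**2 − 14w**3 + w**4

Apply the Euclidean algorithm:
  w**3 − 11w**2 + 34w − 24 = (−1/3)(−3w**3 + 39w**2 − 162w + 216) + (2w**2 − 20w + 48)
  −3w**3 + 39w**2 − 162w + 216 = (−(3/2)w + 9/2)(2w**2 − 20w + 48) + (0)
Last nonzero remainder: 2w**2 − 20w + 48. Dividing through by 2 gives the monic gcd w**2 − 10w + 24.
Then lcm(f, g) = f·g / gcd(f, g); expanding and making the result monic gives the answer.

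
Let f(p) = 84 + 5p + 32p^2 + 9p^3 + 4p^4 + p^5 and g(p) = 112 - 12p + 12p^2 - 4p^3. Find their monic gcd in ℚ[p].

Apply the Euclidean algorithm:
  p^5 + 4p^4 + 9p^3 + 32p^2 + 5p + 84 = (-(1/4)p^2 - (7/4)p - 27/4)(-4p^3 + 12p^2 - 12p + 112) + (120p^2 + 120p + 840)
  -4p^3 + 12p^2 - 12p + 112 = (-(1/30)p + 2/15)(120p^2 + 120p + 840) + (0)
Last nonzero remainder: 120p^2 + 120p + 840. Dividing through by 120 gives the monic gcd p^2 + p + 7.

7 + p + p^2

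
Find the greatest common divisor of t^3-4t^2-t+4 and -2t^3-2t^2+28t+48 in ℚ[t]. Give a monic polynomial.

t-4

Repeated division with remainder:
  t^3-4t^2-t+4 = (-1/2)(-2t^3-2t^2+28t+48) + (-5t^2+13t+28)
  -2t^3-2t^2+28t+48 = ((2/5)t+36/25)(-5t^2+13t+28) + (-(48/25)t+192/25)
  -5t^2+13t+28 = ((125/48)t+175/48)(-(48/25)t+192/25) + (0)
Last nonzero remainder: -(48/25)t+192/25. Dividing through by -48/25 gives the monic gcd t-4.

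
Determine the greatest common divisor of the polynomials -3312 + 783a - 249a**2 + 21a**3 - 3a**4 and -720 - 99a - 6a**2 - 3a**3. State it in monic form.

By polynomial division,
  -3a**4 + 21a**3 - 249a**2 + 783a - 3312 = (a - 9)(-3a**3 - 6a**2 - 99a - 720) + (-204a**2 + 612a - 9792)
  -3a**3 - 6a**2 - 99a - 720 = ((1/68)a + 5/68)(-204a**2 + 612a - 9792) + (0)
Last nonzero remainder: -204a**2 + 612a - 9792. Dividing through by -204 gives the monic gcd a**2 - 3a + 48.

48 - 3a + a**2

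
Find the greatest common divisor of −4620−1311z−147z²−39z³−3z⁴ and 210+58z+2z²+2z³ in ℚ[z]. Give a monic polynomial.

35−2z+z²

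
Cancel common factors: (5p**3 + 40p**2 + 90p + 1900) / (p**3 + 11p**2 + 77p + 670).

Euclidean algorithm in ℚ[p]:
  5p**3 + 40p**2 + 90p + 1900 = (5)(p**3 + 11p**2 + 77p + 670) + (−15p**2 − 295p − 1450)
  p**3 + 11p**2 + 77p + 670 = (−(1/15)p + 26/45)(−15p**2 − 295p − 1450) + ((1357/9)p + 13570/9)
  −15p**2 − 295p − 1450 = (−(135/1357)p − 1305/1357)((1357/9)p + 13570/9) + (0)
Last nonzero remainder: (1357/9)p + 13570/9. Dividing through by 1357/9 gives the monic gcd p + 10.
Cancel p + 10 from numerator and denominator to get the reduced form.

(5p**2 − 10p + 190)/(p**2 + p + 67)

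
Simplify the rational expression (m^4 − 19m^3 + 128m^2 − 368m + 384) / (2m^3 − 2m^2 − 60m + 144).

(m^2 − 12m + 32)/(2m + 12)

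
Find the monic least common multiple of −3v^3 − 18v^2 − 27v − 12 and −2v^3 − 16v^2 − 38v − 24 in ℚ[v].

Repeated division with remainder:
  −3v^3 − 18v^2 − 27v − 12 = (3/2)(−2v^3 − 16v^2 − 38v − 24) + (6v^2 + 30v + 24)
  −2v^3 − 16v^2 − 38v − 24 = (−(1/3)v − 1)(6v^2 + 30v + 24) + (0)
Last nonzero remainder: 6v^2 + 30v + 24. Dividing through by 6 gives the monic gcd v^2 + 5v + 4.
Then lcm(f, g) = f·g / gcd(f, g); expanding and making the result monic gives the answer.

v^4 + 9v^3 + 27v^2 + 31v + 12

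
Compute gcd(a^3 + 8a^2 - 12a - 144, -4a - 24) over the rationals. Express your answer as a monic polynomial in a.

By polynomial division,
  a^3 + 8a^2 - 12a - 144 = (-(1/4)a^2 - (1/2)a + 6)(-4a - 24) + (0)
Last nonzero remainder: -4a - 24. Dividing through by -4 gives the monic gcd a + 6.

a + 6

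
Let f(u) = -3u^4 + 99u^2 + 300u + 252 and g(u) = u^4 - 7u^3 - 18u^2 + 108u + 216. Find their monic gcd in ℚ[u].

Apply the Euclidean algorithm:
  -3u^4 + 99u^2 + 300u + 252 = (-3)(u^4 - 7u^3 - 18u^2 + 108u + 216) + (-21u^3 + 45u^2 + 624u + 900)
  u^4 - 7u^3 - 18u^2 + 108u + 216 = (-(1/21)u + 34/147)(-21u^3 + 45u^2 + 624u + 900) + ((64/49)u^2 + (320/49)u + 384/49)
  -21u^3 + 45u^2 + 624u + 900 = (-(1029/64)u + 3675/32)((64/49)u^2 + (320/49)u + 384/49) + (0)
Last nonzero remainder: (64/49)u^2 + (320/49)u + 384/49. Dividing through by 64/49 gives the monic gcd u^2 + 5u + 6.

u^2 + 5u + 6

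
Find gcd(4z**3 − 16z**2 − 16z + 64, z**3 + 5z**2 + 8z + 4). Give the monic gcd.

z + 2

Euclidean algorithm in ℚ[z]:
  4z**3 − 16z**2 − 16z + 64 = (4)(z**3 + 5z**2 + 8z + 4) + (−36z**2 − 48z + 48)
  z**3 + 5z**2 + 8z + 4 = (−(1/36)z − 11/108)(−36z**2 − 48z + 48) + ((40/9)z + 80/9)
  −36z**2 − 48z + 48 = (−(81/10)z + 27/5)((40/9)z + 80/9) + (0)
Last nonzero remainder: (40/9)z + 80/9. Dividing through by 40/9 gives the monic gcd z + 2.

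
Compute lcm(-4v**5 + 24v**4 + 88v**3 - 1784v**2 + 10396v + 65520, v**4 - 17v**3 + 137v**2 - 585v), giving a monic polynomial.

v**6 - 6v**5 - 22v**4 + 446v**3 - 2599v**2 - 16380v

By polynomial division,
  -4v**5 + 24v**4 + 88v**3 - 1784v**2 + 10396v + 65520 = (-4v - 44)(v**4 - 17v**3 + 137v**2 - 585v) + (-112v**3 + 1904v**2 - 15344v + 65520)
  v**4 - 17v**3 + 137v**2 - 585v = (-(1/112)v)(-112v**3 + 1904v**2 - 15344v + 65520) + (0)
Last nonzero remainder: -112v**3 + 1904v**2 - 15344v + 65520. Dividing through by -112 gives the monic gcd v**3 - 17v**2 + 137v - 585.
Then lcm(f, g) = f·g / gcd(f, g); expanding and making the result monic gives the answer.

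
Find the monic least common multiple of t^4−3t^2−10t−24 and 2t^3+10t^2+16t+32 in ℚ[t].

t^5+4t^4−3t^3−22t^2−64t−96

By polynomial division,
  t^4−3t^2−10t−24 = ((1/2)t−5/2)(2t^3+10t^2+16t+32) + (14t^2+14t+56)
  2t^3+10t^2+16t+32 = ((1/7)t+4/7)(14t^2+14t+56) + (0)
Last nonzero remainder: 14t^2+14t+56. Dividing through by 14 gives the monic gcd t^2+t+4.
Then lcm(f, g) = f·g / gcd(f, g); expanding and making the result monic gives the answer.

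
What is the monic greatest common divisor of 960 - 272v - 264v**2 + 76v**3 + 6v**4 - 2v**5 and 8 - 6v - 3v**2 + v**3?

By polynomial division,
  -2v**5 + 6v**4 + 76v**3 - 264v**2 - 272v + 960 = (-2v**2 + 64)(v**3 - 3v**2 - 6v + 8) + (-56v**2 + 112v + 448)
  v**3 - 3v**2 - 6v + 8 = (-(1/56)v + 1/56)(-56v**2 + 112v + 448) + (0)
Last nonzero remainder: -56v**2 + 112v + 448. Dividing through by -56 gives the monic gcd v**2 - 2v - 8.

-8 - 2v + v**2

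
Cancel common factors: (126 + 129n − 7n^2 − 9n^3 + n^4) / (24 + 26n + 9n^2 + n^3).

(42 + 29n − 12n^2 + n^3)/(8 + 6n + n^2)

Euclidean algorithm in ℚ[n]:
  n^4 − 9n^3 − 7n^2 + 129n + 126 = (n − 18)(n^3 + 9n^2 + 26n + 24) + (129n^2 + 573n + 558)
  n^3 + 9n^2 + 26n + 24 = ((1/129)n + 196/5547)(129n^2 + 573n + 558) + ((2640/1849)n + 7920/1849)
  129n^2 + 573n + 558 = ((79507/880)n + 57319/440)((2640/1849)n + 7920/1849) + (0)
Last nonzero remainder: (2640/1849)n + 7920/1849. Dividing through by 2640/1849 gives the monic gcd n + 3.
Cancel n + 3 from numerator and denominator to get the reduced form.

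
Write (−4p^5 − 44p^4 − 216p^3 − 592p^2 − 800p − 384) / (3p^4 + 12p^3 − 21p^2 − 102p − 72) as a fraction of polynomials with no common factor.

(−4p^2 − 16p − 48)/(3p − 9)

Repeated division with remainder:
  −4p^5 − 44p^4 − 216p^3 − 592p^2 − 800p − 384 = (−(4/3)p − 28/3)(3p^4 + 12p^3 − 21p^2 − 102p − 72) + (−132p^3 − 924p^2 − 1848p − 1056)
  3p^4 + 12p^3 − 21p^2 − 102p − 72 = (−(1/44)p + 3/44)(−132p^3 − 924p^2 − 1848p − 1056) + (0)
Last nonzero remainder: −132p^3 − 924p^2 − 1848p − 1056. Dividing through by −132 gives the monic gcd p^3 + 7p^2 + 14p + 8.
Cancel p^3 + 7p^2 + 14p + 8 from numerator and denominator to get the reduced form.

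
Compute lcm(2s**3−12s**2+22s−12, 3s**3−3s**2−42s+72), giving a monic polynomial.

Euclidean algorithm in ℚ[s]:
  2s**3−12s**2+22s−12 = (2/3)(3s**3−3s**2−42s+72) + (−10s**2+50s−60)
  3s**3−3s**2−42s+72 = (−(3/10)s−6/5)(−10s**2+50s−60) + (0)
Last nonzero remainder: −10s**2+50s−60. Dividing through by −10 gives the monic gcd s**2−5s+6.
Then lcm(f, g) = f·g / gcd(f, g); expanding and making the result monic gives the answer.

s**4−2s**3−13s**2+38s−24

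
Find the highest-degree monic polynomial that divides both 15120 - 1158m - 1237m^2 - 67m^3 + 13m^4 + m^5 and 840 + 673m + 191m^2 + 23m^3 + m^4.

By polynomial division,
  m^5 + 13m^4 - 67m^3 - 1237m^2 - 1158m + 15120 = (m - 10)(m^4 + 23m^3 + 191m^2 + 673m + 840) + (-28m^3 + 4732m + 23520)
  m^4 + 23m^3 + 191m^2 + 673m + 840 = (-(1/28)m - 23/28)(-28m^3 + 4732m + 23520) + (360m^2 + 5400m + 20160)
  -28m^3 + 4732m + 23520 = (-(7/90)m + 7/6)(360m^2 + 5400m + 20160) + (0)
Last nonzero remainder: 360m^2 + 5400m + 20160. Dividing through by 360 gives the monic gcd m^2 + 15m + 56.

56 + 15m + m^2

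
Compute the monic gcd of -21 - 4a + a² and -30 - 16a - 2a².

Repeated division with remainder:
  a² - 4a - 21 = (-1/2)(-2a² - 16a - 30) + (-12a - 36)
  -2a² - 16a - 30 = ((1/6)a + 5/6)(-12a - 36) + (0)
Last nonzero remainder: -12a - 36. Dividing through by -12 gives the monic gcd a + 3.

3 + a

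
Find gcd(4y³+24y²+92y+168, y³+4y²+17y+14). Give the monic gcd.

By polynomial division,
  4y³+24y²+92y+168 = (4)(y³+4y²+17y+14) + (8y²+24y+112)
  y³+4y²+17y+14 = ((1/8)y+1/8)(8y²+24y+112) + (0)
Last nonzero remainder: 8y²+24y+112. Dividing through by 8 gives the monic gcd y²+3y+14.

y²+3y+14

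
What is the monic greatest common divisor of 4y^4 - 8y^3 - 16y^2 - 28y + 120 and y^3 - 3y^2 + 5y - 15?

By polynomial division,
  4y^4 - 8y^3 - 16y^2 - 28y + 120 = (4y + 4)(y^3 - 3y^2 + 5y - 15) + (-24y^2 + 12y + 180)
  y^3 - 3y^2 + 5y - 15 = (-(1/24)y + 5/48)(-24y^2 + 12y + 180) + ((45/4)y - 135/4)
  -24y^2 + 12y + 180 = (-(32/15)y - 16/3)((45/4)y - 135/4) + (0)
Last nonzero remainder: (45/4)y - 135/4. Dividing through by 45/4 gives the monic gcd y - 3.

y - 3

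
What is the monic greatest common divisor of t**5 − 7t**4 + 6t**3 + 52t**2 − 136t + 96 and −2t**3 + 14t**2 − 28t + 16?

By polynomial division,
  t**5 − 7t**4 + 6t**3 + 52t**2 − 136t + 96 = (−(1/2)t**2 + 4)(−2t**3 + 14t**2 − 28t + 16) + (4t**2 − 24t + 32)
  −2t**3 + 14t**2 − 28t + 16 = (−(1/2)t + 1/2)(4t**2 − 24t + 32) + (0)
Last nonzero remainder: 4t**2 − 24t + 32. Dividing through by 4 gives the monic gcd t**2 − 6t + 8.

t**2 − 6t + 8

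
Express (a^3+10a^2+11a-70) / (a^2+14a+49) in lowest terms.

Apply the Euclidean algorithm:
  a^3+10a^2+11a-70 = (a-4)(a^2+14a+49) + (18a+126)
  a^2+14a+49 = ((1/18)a+7/18)(18a+126) + (0)
Last nonzero remainder: 18a+126. Dividing through by 18 gives the monic gcd a+7.
Cancel a+7 from numerator and denominator to get the reduced form.

(a^2+3a-10)/(a+7)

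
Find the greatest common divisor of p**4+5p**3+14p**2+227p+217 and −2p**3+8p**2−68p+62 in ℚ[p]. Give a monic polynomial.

Repeated division with remainder:
  p**4+5p**3+14p**2+227p+217 = (−(1/2)p−9/2)(−2p**3+8p**2−68p+62) + (16p**2−48p+496)
  −2p**3+8p**2−68p+62 = (−(1/8)p+1/8)(16p**2−48p+496) + (0)
Last nonzero remainder: 16p**2−48p+496. Dividing through by 16 gives the monic gcd p**2−3p+31.

p**2−3p+31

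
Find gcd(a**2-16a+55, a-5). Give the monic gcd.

a-5

By polynomial division,
  a**2-16a+55 = (a-11)(a-5) + (0)
The last nonzero remainder a-5 is already monic.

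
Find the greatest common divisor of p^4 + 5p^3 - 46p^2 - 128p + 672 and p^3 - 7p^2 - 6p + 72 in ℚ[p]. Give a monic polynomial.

p - 4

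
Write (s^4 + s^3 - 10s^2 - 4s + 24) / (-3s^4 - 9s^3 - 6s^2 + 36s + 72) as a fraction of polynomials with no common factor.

(-s^2 - s + 6)/(3s^2 + 9s + 18)

Repeated division with remainder:
  s^4 + s^3 - 10s^2 - 4s + 24 = (-1/3)(-3s^4 - 9s^3 - 6s^2 + 36s + 72) + (-2s^3 - 12s^2 + 8s + 48)
  -3s^4 - 9s^3 - 6s^2 + 36s + 72 = ((3/2)s - 9/2)(-2s^3 - 12s^2 + 8s + 48) + (-72s^2 + 288)
  -2s^3 - 12s^2 + 8s + 48 = ((1/36)s + 1/6)(-72s^2 + 288) + (0)
Last nonzero remainder: -72s^2 + 288. Dividing through by -72 gives the monic gcd s^2 - 4.
Cancel s^2 - 4 from numerator and denominator to get the reduced form.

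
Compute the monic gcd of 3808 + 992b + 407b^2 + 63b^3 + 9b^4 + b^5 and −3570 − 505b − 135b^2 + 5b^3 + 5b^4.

Apply the Euclidean algorithm:
  b^5 + 9b^4 + 63b^3 + 407b^2 + 992b + 3808 = ((1/5)b + 8/5)(5b^4 + 5b^3 − 135b^2 − 505b − 3570) + (82b^3 + 724b^2 + 2514b + 9520)
  5b^4 + 5b^3 − 135b^2 − 505b − 3570 = ((5/82)b − 1605/3362)(82b^3 + 724b^2 + 2514b + 9520) + ((96390/1681)b^2 + (192780/1681)b + 1638630/1681)
  82b^3 + 724b^2 + 2514b + 9520 = ((68921/48195)b + 13448/1377)((96390/1681)b^2 + (192780/1681)b + 1638630/1681) + (0)
Last nonzero remainder: (96390/1681)b^2 + (192780/1681)b + 1638630/1681. Dividing through by 96390/1681 gives the monic gcd b^2 + 2b + 17.

17 + 2b + b^2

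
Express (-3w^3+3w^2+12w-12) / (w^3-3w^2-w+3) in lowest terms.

(-3w^2+12)/(w^2-2w-3)

By polynomial division,
  -3w^3+3w^2+12w-12 = (-3)(w^3-3w^2-w+3) + (-6w^2+9w-3)
  w^3-3w^2-w+3 = (-(1/6)w+1/4)(-6w^2+9w-3) + (-(15/4)w+15/4)
  -6w^2+9w-3 = ((8/5)w-4/5)(-(15/4)w+15/4) + (0)
Last nonzero remainder: -(15/4)w+15/4. Dividing through by -15/4 gives the monic gcd w-1.
Cancel w-1 from numerator and denominator to get the reduced form.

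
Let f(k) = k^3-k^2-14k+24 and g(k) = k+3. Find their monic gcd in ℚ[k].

Euclidean algorithm in ℚ[k]:
  k^3-k^2-14k+24 = (k^2-4k-2)(k+3) + (30)
  k+3 = ((1/30)k+1/10)(30) + (0)
The last nonzero remainder is the constant 30, so the polynomials are coprime and gcd = 1.

1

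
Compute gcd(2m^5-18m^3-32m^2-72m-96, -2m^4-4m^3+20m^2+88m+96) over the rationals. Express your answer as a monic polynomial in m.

Repeated division with remainder:
  2m^5-18m^3-32m^2-72m-96 = (-m+2)(-2m^4-4m^3+20m^2+88m+96) + (10m^3+16m^2-152m-288)
  -2m^4-4m^3+20m^2+88m+96 = (-(1/5)m-2/25)(10m^3+16m^2-152m-288) + (-(228/25)m^2+(456/25)m+1824/25)
  10m^3+16m^2-152m-288 = (-(125/114)m-75/19)(-(228/25)m^2+(456/25)m+1824/25) + (0)
Last nonzero remainder: -(228/25)m^2+(456/25)m+1824/25. Dividing through by -228/25 gives the monic gcd m^2-2m-8.

m^2-2m-8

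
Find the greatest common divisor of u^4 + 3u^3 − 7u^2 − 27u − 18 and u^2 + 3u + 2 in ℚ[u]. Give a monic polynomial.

u^2 + 3u + 2

By polynomial division,
  u^4 + 3u^3 − 7u^2 − 27u − 18 = (u^2 − 9)(u^2 + 3u + 2) + (0)
The last nonzero remainder u^2 + 3u + 2 is already monic.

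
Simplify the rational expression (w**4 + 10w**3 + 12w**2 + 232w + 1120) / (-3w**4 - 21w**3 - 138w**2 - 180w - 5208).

(-w**2 - 14w - 40)/(3w**2 + 33w + 186)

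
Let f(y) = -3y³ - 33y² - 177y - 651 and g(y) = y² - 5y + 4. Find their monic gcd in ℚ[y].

1

By polynomial division,
  -3y³ - 33y² - 177y - 651 = (-3y - 48)(y² - 5y + 4) + (-405y - 459)
  y² - 5y + 4 = (-(1/405)y + 92/6075)(-405y - 459) + (2464/225)
  -405y - 459 = (-(91125/2464)y - 103275/2464)(2464/225) + (0)
The last nonzero remainder is the constant 2464/225, so the polynomials are coprime and gcd = 1.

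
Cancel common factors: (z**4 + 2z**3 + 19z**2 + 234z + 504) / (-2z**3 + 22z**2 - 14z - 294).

(-z**3 + z**2 - 22z - 168)/(2z**2 - 28z + 98)

Euclidean algorithm in ℚ[z]:
  z**4 + 2z**3 + 19z**2 + 234z + 504 = (-(1/2)z - 13/2)(-2z**3 + 22z**2 - 14z - 294) + (155z**2 - 4z - 1407)
  -2z**3 + 22z**2 - 14z - 294 = (-(2/155)z + 3402/24025)(155z**2 - 4z - 1407) + (-(758912/24025)z - 2276736/24025)
  155z**2 - 4z - 1407 = (-(3723875/758912)z + 1609675/108416)(-(758912/24025)z - 2276736/24025) + (0)
Last nonzero remainder: -(758912/24025)z - 2276736/24025. Dividing through by -758912/24025 gives the monic gcd z + 3.
Cancel z + 3 from numerator and denominator to get the reduced form.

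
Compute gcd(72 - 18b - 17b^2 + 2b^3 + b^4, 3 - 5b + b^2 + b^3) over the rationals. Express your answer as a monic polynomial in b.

3 + b

Repeated division with remainder:
  b^4 + 2b^3 - 17b^2 - 18b + 72 = (b + 1)(b^3 + b^2 - 5b + 3) + (-13b^2 - 16b + 69)
  b^3 + b^2 - 5b + 3 = (-(1/13)b + 3/169)(-13b^2 - 16b + 69) + ((100/169)b + 300/169)
  -13b^2 - 16b + 69 = (-(2197/100)b + 3887/100)((100/169)b + 300/169) + (0)
Last nonzero remainder: (100/169)b + 300/169. Dividing through by 100/169 gives the monic gcd b + 3.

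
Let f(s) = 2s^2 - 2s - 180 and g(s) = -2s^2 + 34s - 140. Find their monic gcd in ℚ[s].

Apply the Euclidean algorithm:
  2s^2 - 2s - 180 = (-1)(-2s^2 + 34s - 140) + (32s - 320)
  -2s^2 + 34s - 140 = (-(1/16)s + 7/16)(32s - 320) + (0)
Last nonzero remainder: 32s - 320. Dividing through by 32 gives the monic gcd s - 10.

s - 10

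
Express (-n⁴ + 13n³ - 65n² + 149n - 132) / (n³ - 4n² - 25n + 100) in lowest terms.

(-n³ + 9n² - 29n + 33)/(n² - 25)

Repeated division with remainder:
  -n⁴ + 13n³ - 65n² + 149n - 132 = (-n + 9)(n³ - 4n² - 25n + 100) + (-54n² + 474n - 1032)
  n³ - 4n² - 25n + 100 = (-(1/54)n - 43/486)(-54n² + 474n - 1032) + (-(176/81)n + 704/81)
  -54n² + 474n - 1032 = ((2187/88)n - 10449/88)(-(176/81)n + 704/81) + (0)
Last nonzero remainder: -(176/81)n + 704/81. Dividing through by -176/81 gives the monic gcd n - 4.
Cancel n - 4 from numerator and denominator to get the reduced form.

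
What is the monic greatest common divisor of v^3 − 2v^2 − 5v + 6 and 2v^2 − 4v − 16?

v + 2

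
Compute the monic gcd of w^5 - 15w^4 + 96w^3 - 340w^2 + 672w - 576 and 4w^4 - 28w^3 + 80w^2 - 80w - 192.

w^3 - 8w^2 + 28w - 48

By polynomial division,
  w^5 - 15w^4 + 96w^3 - 340w^2 + 672w - 576 = ((1/4)w - 2)(4w^4 - 28w^3 + 80w^2 - 80w - 192) + (20w^3 - 160w^2 + 560w - 960)
  4w^4 - 28w^3 + 80w^2 - 80w - 192 = ((1/5)w + 1/5)(20w^3 - 160w^2 + 560w - 960) + (0)
Last nonzero remainder: 20w^3 - 160w^2 + 560w - 960. Dividing through by 20 gives the monic gcd w^3 - 8w^2 + 28w - 48.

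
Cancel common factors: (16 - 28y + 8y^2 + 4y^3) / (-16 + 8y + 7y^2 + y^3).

(-4 + 4y)/(4 + y)

Apply the Euclidean algorithm:
  4y^3 + 8y^2 - 28y + 16 = (4)(y^3 + 7y^2 + 8y - 16) + (-20y^2 - 60y + 80)
  y^3 + 7y^2 + 8y - 16 = (-(1/20)y - 1/5)(-20y^2 - 60y + 80) + (0)
Last nonzero remainder: -20y^2 - 60y + 80. Dividing through by -20 gives the monic gcd y^2 + 3y - 4.
Cancel y^2 + 3y - 4 from numerator and denominator to get the reduced form.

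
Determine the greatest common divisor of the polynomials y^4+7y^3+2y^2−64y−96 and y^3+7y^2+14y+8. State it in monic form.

Repeated division with remainder:
  y^4+7y^3+2y^2−64y−96 = (y)(y^3+7y^2+14y+8) + (−12y^2−72y−96)
  y^3+7y^2+14y+8 = (−(1/12)y−1/12)(−12y^2−72y−96) + (0)
Last nonzero remainder: −12y^2−72y−96. Dividing through by −12 gives the monic gcd y^2+6y+8.

y^2+6y+8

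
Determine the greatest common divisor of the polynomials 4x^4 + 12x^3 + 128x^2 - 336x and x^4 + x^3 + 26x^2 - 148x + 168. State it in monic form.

x^3 + 3x^2 + 32x - 84

Repeated division with remainder:
  4x^4 + 12x^3 + 128x^2 - 336x = (4)(x^4 + x^3 + 26x^2 - 148x + 168) + (8x^3 + 24x^2 + 256x - 672)
  x^4 + x^3 + 26x^2 - 148x + 168 = ((1/8)x - 1/4)(8x^3 + 24x^2 + 256x - 672) + (0)
Last nonzero remainder: 8x^3 + 24x^2 + 256x - 672. Dividing through by 8 gives the monic gcd x^3 + 3x^2 + 32x - 84.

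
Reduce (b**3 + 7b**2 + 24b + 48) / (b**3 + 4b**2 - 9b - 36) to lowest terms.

Repeated division with remainder:
  b**3 + 7b**2 + 24b + 48 = (b**3 + 4b**2 - 9b - 36) + (3b**2 + 33b + 84)
  b**3 + 4b**2 - 9b - 36 = ((1/3)b - 7/3)(3b**2 + 33b + 84) + (40b + 160)
  3b**2 + 33b + 84 = ((3/40)b + 21/40)(40b + 160) + (0)
Last nonzero remainder: 40b + 160. Dividing through by 40 gives the monic gcd b + 4.
Cancel b + 4 from numerator and denominator to get the reduced form.

(b**2 + 3b + 12)/(b**2 - 9)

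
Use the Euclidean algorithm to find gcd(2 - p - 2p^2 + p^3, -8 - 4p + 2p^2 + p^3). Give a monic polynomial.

By polynomial division,
  p^3 - 2p^2 - p + 2 = (p^3 + 2p^2 - 4p - 8) + (-4p^2 + 3p + 10)
  p^3 + 2p^2 - 4p - 8 = (-(1/4)p - 11/16)(-4p^2 + 3p + 10) + ((9/16)p - 9/8)
  -4p^2 + 3p + 10 = (-(64/9)p - 80/9)((9/16)p - 9/8) + (0)
Last nonzero remainder: (9/16)p - 9/8. Dividing through by 9/16 gives the monic gcd p - 2.

-2 + p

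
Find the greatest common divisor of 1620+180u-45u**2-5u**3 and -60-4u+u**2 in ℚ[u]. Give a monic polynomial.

6+u

Euclidean algorithm in ℚ[u]:
  -5u**3-45u**2+180u+1620 = (-5u-65)(u**2-4u-60) + (-380u-2280)
  u**2-4u-60 = (-(1/380)u+1/38)(-380u-2280) + (0)
Last nonzero remainder: -380u-2280. Dividing through by -380 gives the monic gcd u+6.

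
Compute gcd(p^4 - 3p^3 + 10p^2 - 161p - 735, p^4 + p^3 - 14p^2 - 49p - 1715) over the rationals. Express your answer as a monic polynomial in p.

By polynomial division,
  p^4 - 3p^3 + 10p^2 - 161p - 735 = (p^4 + p^3 - 14p^2 - 49p - 1715) + (-4p^3 + 24p^2 - 112p + 980)
  p^4 + p^3 - 14p^2 - 49p - 1715 = (-(1/4)p - 7/4)(-4p^3 + 24p^2 - 112p + 980) + (0)
Last nonzero remainder: -4p^3 + 24p^2 - 112p + 980. Dividing through by -4 gives the monic gcd p^3 - 6p^2 + 28p - 245.

p^3 - 6p^2 + 28p - 245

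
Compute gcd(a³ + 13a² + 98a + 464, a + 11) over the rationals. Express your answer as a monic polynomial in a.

1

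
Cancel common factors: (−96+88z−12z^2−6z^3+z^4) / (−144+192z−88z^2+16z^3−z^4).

By polynomial division,
  z^4−6z^3−12z^2+88z−96 = (−1)(−z^4+16z^3−88z^2+192z−144) + (10z^3−100z^2+280z−240)
  −z^4+16z^3−88z^2+192z−144 = (−(1/10)z+3/5)(10z^3−100z^2+280z−240) + (0)
Last nonzero remainder: 10z^3−100z^2+280z−240. Dividing through by 10 gives the monic gcd z^3−10z^2+28z−24.
Cancel z^3−10z^2+28z−24 from numerator and denominator to get the reduced form.

(−4−z)/(−6+z)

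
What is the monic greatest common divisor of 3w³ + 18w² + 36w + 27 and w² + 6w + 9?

Apply the Euclidean algorithm:
  3w³ + 18w² + 36w + 27 = (3w)(w² + 6w + 9) + (9w + 27)
  w² + 6w + 9 = ((1/9)w + 1/3)(9w + 27) + (0)
Last nonzero remainder: 9w + 27. Dividing through by 9 gives the monic gcd w + 3.

w + 3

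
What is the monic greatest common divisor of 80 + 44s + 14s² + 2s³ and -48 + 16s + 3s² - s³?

4 + s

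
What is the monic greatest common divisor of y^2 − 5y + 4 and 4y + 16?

Repeated division with remainder:
  y^2 − 5y + 4 = ((1/4)y − 9/4)(4y + 16) + (40)
  4y + 16 = ((1/10)y + 2/5)(40) + (0)
The last nonzero remainder is the constant 40, so the polynomials are coprime and gcd = 1.

1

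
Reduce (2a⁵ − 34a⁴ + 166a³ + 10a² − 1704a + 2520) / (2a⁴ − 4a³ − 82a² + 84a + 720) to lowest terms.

By polynomial division,
  2a⁵ − 34a⁴ + 166a³ + 10a² − 1704a + 2520 = (a − 15)(2a⁴ − 4a³ − 82a² + 84a + 720) + (188a³ − 1304a² − 1164a + 13320)
  2a⁴ − 4a³ − 82a² + 84a + 720 = ((1/94)a + 116/2209)(188a³ − 1304a² − 1164a + 13320) + (−(2520/2209)a² + (7560/2209)a + 45360/2209)
  188a³ − 1304a² − 1164a + 13320 = (−(103823/630)a + 81733/126)(−(2520/2209)a² + (7560/2209)a + 45360/2209) + (0)
Last nonzero remainder: −(2520/2209)a² + (7560/2209)a + 45360/2209. Dividing through by −2520/2209 gives the monic gcd a² − 3a − 18.
Cancel a² − 3a − 18 from numerator and denominator to get the reduced form.

(a³ − 14a² + 59a − 70)/(a² + a − 20)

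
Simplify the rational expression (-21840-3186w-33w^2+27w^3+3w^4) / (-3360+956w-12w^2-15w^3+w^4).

(273+33w+3w^2)/(42-13w+w^2)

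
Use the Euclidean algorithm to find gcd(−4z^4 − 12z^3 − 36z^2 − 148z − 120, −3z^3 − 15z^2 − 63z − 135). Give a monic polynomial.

By polynomial division,
  −4z^4 − 12z^3 − 36z^2 − 148z − 120 = ((4/3)z − 8/3)(−3z^3 − 15z^2 − 63z − 135) + (8z^2 − 136z − 480)
  −3z^3 − 15z^2 − 63z − 135 = (−(3/8)z − 33/4)(8z^2 − 136z − 480) + (−1365z − 4095)
  8z^2 − 136z − 480 = (−(8/1365)z + 32/273)(−1365z − 4095) + (0)
Last nonzero remainder: −1365z − 4095. Dividing through by −1365 gives the monic gcd z + 3.

z + 3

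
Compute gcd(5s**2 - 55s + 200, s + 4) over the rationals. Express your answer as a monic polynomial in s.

1

Apply the Euclidean algorithm:
  5s**2 - 55s + 200 = (5s - 75)(s + 4) + (500)
  s + 4 = ((1/500)s + 1/125)(500) + (0)
The last nonzero remainder is the constant 500, so the polynomials are coprime and gcd = 1.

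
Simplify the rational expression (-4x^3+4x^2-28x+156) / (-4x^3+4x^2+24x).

Repeated division with remainder:
  -4x^3+4x^2-28x+156 = (-4x^3+4x^2+24x) + (-52x+156)
  -4x^3+4x^2+24x = ((1/13)x^2+(2/13)x)(-52x+156) + (0)
Last nonzero remainder: -52x+156. Dividing through by -52 gives the monic gcd x-3.
Cancel x-3 from numerator and denominator to get the reduced form.

(x^2+2x+13)/(x^2+2x)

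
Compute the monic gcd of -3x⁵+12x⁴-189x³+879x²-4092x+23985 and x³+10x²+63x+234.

Repeated division with remainder:
  -3x⁵+12x⁴-189x³+879x²-4092x+23985 = (-3x²+42x-420)(x³+10x²+63x+234) + (3135x²+12540x+122265)
  x³+10x²+63x+234 = ((1/3135)x+2/1045)(3135x²+12540x+122265) + (0)
Last nonzero remainder: 3135x²+12540x+122265. Dividing through by 3135 gives the monic gcd x²+4x+39.

x²+4x+39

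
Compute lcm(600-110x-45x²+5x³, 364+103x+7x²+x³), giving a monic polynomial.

Repeated division with remainder:
  5x³-45x²-110x+600 = (5)(x³+7x²+103x+364) + (-80x²-625x-1220)
  x³+7x²+103x+364 = (-(1/80)x+13/1280)(-80x²-625x-1220) + ((24089/256)x+24089/64)
  -80x²-625x-1220 = (-(20480/24089)x-78080/24089)((24089/256)x+24089/64) + (0)
Last nonzero remainder: (24089/256)x+24089/64. Dividing through by 24089/256 gives the monic gcd x+4.
Then lcm(f, g) = f·g / gcd(f, g); expanding and making the result monic gives the answer.

10920-1642x-765x²+42x³-6x⁴+x⁵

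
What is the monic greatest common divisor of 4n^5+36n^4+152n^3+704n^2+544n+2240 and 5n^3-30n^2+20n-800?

n^2+2n+20

By polynomial division,
  4n^5+36n^4+152n^3+704n^2+544n+2240 = ((4/5)n^2+12n+496/5)(5n^3-30n^2+20n-800) + (4080n^2+8160n+81600)
  5n^3-30n^2+20n-800 = ((1/816)n-1/102)(4080n^2+8160n+81600) + (0)
Last nonzero remainder: 4080n^2+8160n+81600. Dividing through by 4080 gives the monic gcd n^2+2n+20.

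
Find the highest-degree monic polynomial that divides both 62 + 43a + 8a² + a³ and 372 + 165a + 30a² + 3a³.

31 + 6a + a²

By polynomial division,
  a³ + 8a² + 43a + 62 = (1/3)(3a³ + 30a² + 165a + 372) + (−2a² − 12a − 62)
  3a³ + 30a² + 165a + 372 = (−(3/2)a − 6)(−2a² − 12a − 62) + (0)
Last nonzero remainder: −2a² − 12a − 62. Dividing through by −2 gives the monic gcd a² + 6a + 31.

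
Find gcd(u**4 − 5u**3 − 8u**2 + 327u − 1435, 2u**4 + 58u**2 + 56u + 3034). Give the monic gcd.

u**2 − 7u + 41

By polynomial division,
  u**4 − 5u**3 − 8u**2 + 327u − 1435 = (1/2)(2u**4 + 58u**2 + 56u + 3034) + (−5u**3 − 37u**2 + 299u − 2952)
  2u**4 + 58u**2 + 56u + 3034 = (−(2/5)u + 74/25)(−5u**3 − 37u**2 + 299u − 2952) + ((7178/25)u**2 − (50246/25)u + 294298/25)
  −5u**3 − 37u**2 + 299u − 2952 = (−(125/7178)u − 900/3589)((7178/25)u**2 − (50246/25)u + 294298/25) + (0)
Last nonzero remainder: (7178/25)u**2 − (50246/25)u + 294298/25. Dividing through by 7178/25 gives the monic gcd u**2 − 7u + 41.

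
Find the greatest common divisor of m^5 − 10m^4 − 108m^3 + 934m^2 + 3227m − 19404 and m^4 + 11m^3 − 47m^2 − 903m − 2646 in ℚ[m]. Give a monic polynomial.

Euclidean algorithm in ℚ[m]:
  m^5 − 10m^4 − 108m^3 + 934m^2 + 3227m − 19404 = (m − 21)(m^4 + 11m^3 − 47m^2 − 903m − 2646) + (170m^3 + 850m^2 − 13090m − 74970)
  m^4 + 11m^3 − 47m^2 − 903m − 2646 = ((1/170)m + 3/85)(170m^3 + 850m^2 − 13090m − 74970) + (0)
Last nonzero remainder: 170m^3 + 850m^2 − 13090m − 74970. Dividing through by 170 gives the monic gcd m^3 + 5m^2 − 77m − 441.

m^3 + 5m^2 − 77m − 441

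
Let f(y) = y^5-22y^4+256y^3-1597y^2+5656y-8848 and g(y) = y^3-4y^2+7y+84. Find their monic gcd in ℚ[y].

Repeated division with remainder:
  y^5-22y^4+256y^3-1597y^2+5656y-8848 = (y^2-18y+177)(y^3-4y^2+7y+84) + (-847y^2+5929y-23716)
  y^3-4y^2+7y+84 = (-(1/847)y-3/847)(-847y^2+5929y-23716) + (0)
Last nonzero remainder: -847y^2+5929y-23716. Dividing through by -847 gives the monic gcd y^2-7y+28.

y^2-7y+28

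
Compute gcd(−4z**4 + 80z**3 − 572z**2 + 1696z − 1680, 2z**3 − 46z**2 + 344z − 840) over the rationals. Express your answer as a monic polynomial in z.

z**2 − 13z + 42

Repeated division with remainder:
  −4z**4 + 80z**3 − 572z**2 + 1696z − 1680 = (−2z − 6)(2z**3 − 46z**2 + 344z − 840) + (−160z**2 + 2080z − 6720)
  2z**3 − 46z**2 + 344z − 840 = (−(1/80)z + 1/8)(−160z**2 + 2080z − 6720) + (0)
Last nonzero remainder: −160z**2 + 2080z − 6720. Dividing through by −160 gives the monic gcd z**2 − 13z + 42.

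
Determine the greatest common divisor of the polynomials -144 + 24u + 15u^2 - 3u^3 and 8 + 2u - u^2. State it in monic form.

By polynomial division,
  -3u^3 + 15u^2 + 24u - 144 = (3u - 9)(-u^2 + 2u + 8) + (18u - 72)
  -u^2 + 2u + 8 = (-(1/18)u - 1/9)(18u - 72) + (0)
Last nonzero remainder: 18u - 72. Dividing through by 18 gives the monic gcd u - 4.

-4 + u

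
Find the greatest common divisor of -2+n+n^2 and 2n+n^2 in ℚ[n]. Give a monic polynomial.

Apply the Euclidean algorithm:
  n^2+n-2 = (n^2+2n) + (-n-2)
  n^2+2n = (-n)(-n-2) + (0)
Last nonzero remainder: -n-2. Dividing through by -1 gives the monic gcd n+2.

2+n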